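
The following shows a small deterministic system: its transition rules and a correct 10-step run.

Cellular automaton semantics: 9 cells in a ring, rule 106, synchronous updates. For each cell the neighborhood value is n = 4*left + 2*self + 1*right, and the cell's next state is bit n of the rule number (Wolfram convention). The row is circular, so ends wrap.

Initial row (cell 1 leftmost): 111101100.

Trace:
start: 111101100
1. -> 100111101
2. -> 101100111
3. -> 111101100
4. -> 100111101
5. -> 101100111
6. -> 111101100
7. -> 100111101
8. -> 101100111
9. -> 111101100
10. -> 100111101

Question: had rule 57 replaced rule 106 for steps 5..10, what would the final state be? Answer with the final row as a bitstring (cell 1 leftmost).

(re-executing steps 5..10 under rule 57; state before step 5: 100111101)
5. -> 010100011
6. -> 101011010
7. -> 010110101
8. -> 101101010
9. -> 011010101
10. -> 110101010

110101010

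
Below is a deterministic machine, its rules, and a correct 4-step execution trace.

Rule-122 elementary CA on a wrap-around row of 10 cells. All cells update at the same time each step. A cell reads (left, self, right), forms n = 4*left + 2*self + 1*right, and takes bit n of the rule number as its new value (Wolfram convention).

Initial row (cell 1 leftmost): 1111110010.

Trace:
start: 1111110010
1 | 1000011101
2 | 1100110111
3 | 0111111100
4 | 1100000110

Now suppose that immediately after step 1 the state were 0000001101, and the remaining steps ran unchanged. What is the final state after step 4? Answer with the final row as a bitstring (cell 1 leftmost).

1011111111

state after step 1 := 0000001101
2 | 1000011110
3 | 0100110011
4 | 1011111111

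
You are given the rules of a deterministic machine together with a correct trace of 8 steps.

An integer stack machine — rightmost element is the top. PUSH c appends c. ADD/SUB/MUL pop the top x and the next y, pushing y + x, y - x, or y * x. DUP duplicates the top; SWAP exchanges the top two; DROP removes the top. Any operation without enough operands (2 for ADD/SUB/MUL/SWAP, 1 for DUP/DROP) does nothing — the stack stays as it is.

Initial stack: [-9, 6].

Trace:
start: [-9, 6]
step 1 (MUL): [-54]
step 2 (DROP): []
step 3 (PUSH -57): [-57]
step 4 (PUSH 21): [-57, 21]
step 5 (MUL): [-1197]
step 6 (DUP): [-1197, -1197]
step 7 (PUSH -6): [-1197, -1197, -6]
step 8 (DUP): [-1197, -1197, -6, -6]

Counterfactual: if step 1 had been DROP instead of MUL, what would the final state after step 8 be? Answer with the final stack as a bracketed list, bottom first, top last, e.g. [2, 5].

[-1197, -1197, -6, -6]

(re-executing from step 1 with the substitution; state before step 1: [-9, 6])
step 1 (DROP): [-9]
step 2 (DROP): []
step 3 (PUSH -57): [-57]
step 4 (PUSH 21): [-57, 21]
step 5 (MUL): [-1197]
step 6 (DUP): [-1197, -1197]
step 7 (PUSH -6): [-1197, -1197, -6]
step 8 (DUP): [-1197, -1197, -6, -6]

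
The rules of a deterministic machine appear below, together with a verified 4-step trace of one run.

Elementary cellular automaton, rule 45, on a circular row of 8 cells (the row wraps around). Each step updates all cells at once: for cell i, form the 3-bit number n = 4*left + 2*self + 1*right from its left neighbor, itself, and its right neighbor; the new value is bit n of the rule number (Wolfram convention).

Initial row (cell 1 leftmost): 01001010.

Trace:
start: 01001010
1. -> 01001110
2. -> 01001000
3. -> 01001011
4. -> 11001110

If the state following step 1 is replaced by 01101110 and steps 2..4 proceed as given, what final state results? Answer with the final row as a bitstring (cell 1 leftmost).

11000010

state after step 1 := 01101110
2. -> 01011000
3. -> 01110011
4. -> 11000010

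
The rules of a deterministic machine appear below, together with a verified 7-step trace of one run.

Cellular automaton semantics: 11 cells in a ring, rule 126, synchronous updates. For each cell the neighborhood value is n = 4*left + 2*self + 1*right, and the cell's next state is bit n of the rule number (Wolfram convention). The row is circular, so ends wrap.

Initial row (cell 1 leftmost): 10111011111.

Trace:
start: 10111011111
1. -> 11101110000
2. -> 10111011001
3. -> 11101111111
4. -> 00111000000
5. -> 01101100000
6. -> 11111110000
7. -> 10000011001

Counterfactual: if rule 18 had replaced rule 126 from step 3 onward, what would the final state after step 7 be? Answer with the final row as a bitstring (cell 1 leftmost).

(re-executing steps 3..7 under rule 18; state before step 3: 10111011001)
3. -> 00000000110
4. -> 00000001001
5. -> 10000010110
6. -> 01000100000
7. -> 10101010000

10101010000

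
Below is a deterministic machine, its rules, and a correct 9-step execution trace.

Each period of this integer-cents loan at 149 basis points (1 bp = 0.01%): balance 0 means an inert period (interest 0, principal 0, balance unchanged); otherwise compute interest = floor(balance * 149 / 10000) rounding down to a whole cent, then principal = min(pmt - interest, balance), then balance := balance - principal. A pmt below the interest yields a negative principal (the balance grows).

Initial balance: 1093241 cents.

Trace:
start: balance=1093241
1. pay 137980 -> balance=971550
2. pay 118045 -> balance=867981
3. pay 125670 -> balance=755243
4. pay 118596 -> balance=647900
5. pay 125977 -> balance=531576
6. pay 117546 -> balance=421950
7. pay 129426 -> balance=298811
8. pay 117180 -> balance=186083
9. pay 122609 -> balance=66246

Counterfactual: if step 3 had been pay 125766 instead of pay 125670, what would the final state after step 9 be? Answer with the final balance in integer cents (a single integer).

(re-executing from step 3 with the substitution; state before step 3: balance=867981)
3. pay 125766 -> balance=755147
4. pay 118596 -> balance=647802
5. pay 125977 -> balance=531477
6. pay 117546 -> balance=421850
7. pay 129426 -> balance=298709
8. pay 117180 -> balance=185979
9. pay 122609 -> balance=66141

66141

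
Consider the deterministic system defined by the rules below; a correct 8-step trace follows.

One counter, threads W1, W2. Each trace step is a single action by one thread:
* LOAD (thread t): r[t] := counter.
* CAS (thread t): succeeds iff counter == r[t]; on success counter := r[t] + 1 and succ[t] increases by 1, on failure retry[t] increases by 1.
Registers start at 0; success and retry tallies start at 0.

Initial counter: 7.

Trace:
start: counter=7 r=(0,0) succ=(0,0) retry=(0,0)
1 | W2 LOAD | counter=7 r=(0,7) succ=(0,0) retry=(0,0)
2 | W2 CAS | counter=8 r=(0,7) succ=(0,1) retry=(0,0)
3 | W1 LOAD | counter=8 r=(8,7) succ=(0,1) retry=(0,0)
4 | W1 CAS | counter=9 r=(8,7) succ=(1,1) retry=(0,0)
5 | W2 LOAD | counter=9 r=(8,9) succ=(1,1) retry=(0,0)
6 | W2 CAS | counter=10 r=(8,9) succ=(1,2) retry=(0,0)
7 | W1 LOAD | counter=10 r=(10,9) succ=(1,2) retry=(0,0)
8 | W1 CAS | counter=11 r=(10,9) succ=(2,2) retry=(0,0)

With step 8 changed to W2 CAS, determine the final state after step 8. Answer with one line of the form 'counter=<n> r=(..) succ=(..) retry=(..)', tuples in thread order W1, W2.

(re-executing from step 8 with the substitution; state before step 8: counter=10 r=(10,9) succ=(1,2) retry=(0,0))
8 | W2 CAS | counter=10 r=(10,9) succ=(1,2) retry=(0,1)

counter=10 r=(10,9) succ=(1,2) retry=(0,1)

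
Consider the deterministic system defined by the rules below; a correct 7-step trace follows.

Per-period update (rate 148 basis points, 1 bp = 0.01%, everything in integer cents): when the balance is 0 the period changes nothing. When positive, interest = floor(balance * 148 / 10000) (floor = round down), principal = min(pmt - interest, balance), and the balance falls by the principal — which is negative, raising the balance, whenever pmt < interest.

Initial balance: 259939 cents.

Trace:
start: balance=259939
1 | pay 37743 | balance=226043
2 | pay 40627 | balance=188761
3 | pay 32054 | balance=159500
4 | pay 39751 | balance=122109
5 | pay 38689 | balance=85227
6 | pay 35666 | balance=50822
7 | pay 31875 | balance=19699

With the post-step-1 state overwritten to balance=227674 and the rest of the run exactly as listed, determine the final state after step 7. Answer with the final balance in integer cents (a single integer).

state after step 1 := balance=227674
2 | pay 40627 | balance=190416
3 | pay 32054 | balance=161180
4 | pay 39751 | balance=123814
5 | pay 38689 | balance=86957
6 | pay 35666 | balance=52577
7 | pay 31875 | balance=21480

21480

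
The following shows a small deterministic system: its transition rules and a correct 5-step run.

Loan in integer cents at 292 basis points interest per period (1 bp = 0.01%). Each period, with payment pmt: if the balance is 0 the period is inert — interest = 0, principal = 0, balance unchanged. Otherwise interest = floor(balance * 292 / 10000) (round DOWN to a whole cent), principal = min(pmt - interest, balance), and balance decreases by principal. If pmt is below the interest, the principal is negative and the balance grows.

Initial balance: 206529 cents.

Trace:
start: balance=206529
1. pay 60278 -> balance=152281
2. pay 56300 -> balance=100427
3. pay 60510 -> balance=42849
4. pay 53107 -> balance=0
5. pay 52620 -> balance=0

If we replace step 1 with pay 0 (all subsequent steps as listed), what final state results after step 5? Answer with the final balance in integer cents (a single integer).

5741

(re-executing from step 1 with the substitution; state before step 1: balance=206529)
1. pay 0 -> balance=212559
2. pay 56300 -> balance=162465
3. pay 60510 -> balance=106698
4. pay 53107 -> balance=56706
5. pay 52620 -> balance=5741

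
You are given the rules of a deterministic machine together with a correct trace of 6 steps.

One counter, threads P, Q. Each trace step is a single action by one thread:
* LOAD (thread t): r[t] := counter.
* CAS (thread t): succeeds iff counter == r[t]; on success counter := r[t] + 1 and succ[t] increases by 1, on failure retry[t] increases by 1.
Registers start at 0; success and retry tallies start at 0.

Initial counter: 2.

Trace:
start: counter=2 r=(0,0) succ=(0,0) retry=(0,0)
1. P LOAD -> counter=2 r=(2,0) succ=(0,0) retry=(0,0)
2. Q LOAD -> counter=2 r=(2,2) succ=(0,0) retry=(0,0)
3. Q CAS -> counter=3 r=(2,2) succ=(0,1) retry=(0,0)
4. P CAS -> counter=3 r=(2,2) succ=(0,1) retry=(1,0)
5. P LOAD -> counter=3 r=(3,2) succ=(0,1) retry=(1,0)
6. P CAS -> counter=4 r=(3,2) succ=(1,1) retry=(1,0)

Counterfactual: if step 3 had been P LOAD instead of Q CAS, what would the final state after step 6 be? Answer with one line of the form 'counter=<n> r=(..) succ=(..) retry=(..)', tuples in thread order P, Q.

(re-executing from step 3 with the substitution; state before step 3: counter=2 r=(2,2) succ=(0,0) retry=(0,0))
3. P LOAD -> counter=2 r=(2,2) succ=(0,0) retry=(0,0)
4. P CAS -> counter=3 r=(2,2) succ=(1,0) retry=(0,0)
5. P LOAD -> counter=3 r=(3,2) succ=(1,0) retry=(0,0)
6. P CAS -> counter=4 r=(3,2) succ=(2,0) retry=(0,0)

counter=4 r=(3,2) succ=(2,0) retry=(0,0)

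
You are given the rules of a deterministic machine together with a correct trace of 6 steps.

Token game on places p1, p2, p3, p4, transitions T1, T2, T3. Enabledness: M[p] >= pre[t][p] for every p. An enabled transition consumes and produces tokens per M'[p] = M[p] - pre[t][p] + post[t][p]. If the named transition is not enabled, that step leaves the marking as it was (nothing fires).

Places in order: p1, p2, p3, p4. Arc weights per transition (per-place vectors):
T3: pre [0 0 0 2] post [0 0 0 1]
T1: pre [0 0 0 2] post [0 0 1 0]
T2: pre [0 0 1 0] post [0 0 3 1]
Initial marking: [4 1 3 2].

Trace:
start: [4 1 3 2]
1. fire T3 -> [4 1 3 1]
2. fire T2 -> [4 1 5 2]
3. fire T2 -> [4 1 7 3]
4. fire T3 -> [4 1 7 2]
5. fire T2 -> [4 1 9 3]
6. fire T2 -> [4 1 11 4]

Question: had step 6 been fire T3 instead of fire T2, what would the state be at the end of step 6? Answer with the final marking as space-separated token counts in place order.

4 1 9 2

(re-executing from step 6 with the substitution; state before step 6: [4 1 9 3])
6. fire T3 -> [4 1 9 2]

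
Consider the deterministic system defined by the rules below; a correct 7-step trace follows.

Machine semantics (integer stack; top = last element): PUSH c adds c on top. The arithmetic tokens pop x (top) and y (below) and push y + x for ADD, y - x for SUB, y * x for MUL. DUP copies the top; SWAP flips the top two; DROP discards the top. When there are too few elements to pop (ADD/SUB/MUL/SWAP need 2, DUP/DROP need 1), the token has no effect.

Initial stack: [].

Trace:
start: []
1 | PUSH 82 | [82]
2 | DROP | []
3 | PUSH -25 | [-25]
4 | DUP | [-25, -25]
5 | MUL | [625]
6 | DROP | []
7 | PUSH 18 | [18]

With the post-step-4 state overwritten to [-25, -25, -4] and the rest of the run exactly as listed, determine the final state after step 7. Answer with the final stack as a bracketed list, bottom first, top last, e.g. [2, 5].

[-25, 18]

state after step 4 := [-25, -25, -4]
5 | MUL | [-25, 100]
6 | DROP | [-25]
7 | PUSH 18 | [-25, 18]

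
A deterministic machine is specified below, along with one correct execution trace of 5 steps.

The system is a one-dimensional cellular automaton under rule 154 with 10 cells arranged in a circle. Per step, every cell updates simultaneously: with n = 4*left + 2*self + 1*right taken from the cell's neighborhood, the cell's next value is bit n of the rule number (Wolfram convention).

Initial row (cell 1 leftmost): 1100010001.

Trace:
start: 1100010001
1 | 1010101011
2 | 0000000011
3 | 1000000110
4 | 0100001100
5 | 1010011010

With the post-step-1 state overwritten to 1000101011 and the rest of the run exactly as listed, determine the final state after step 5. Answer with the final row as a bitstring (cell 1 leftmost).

1010011000

state after step 1 := 1000101011
2 | 0101000011
3 | 0000100110
4 | 0001011101
5 | 1010011000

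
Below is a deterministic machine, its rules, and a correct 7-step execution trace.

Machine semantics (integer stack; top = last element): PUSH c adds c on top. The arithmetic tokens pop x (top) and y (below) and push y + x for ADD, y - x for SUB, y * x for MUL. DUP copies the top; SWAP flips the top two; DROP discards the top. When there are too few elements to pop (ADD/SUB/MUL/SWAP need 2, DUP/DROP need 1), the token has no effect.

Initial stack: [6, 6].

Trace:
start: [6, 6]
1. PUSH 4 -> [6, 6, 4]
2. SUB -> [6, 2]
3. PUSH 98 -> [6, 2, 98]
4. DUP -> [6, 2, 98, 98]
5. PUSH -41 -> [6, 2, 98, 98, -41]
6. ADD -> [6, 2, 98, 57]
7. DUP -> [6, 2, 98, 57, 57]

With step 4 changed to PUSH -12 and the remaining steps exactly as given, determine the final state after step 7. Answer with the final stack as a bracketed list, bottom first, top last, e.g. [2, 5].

[6, 2, 98, -53, -53]

(re-executing from step 4 with the substitution; state before step 4: [6, 2, 98])
4. PUSH -12 -> [6, 2, 98, -12]
5. PUSH -41 -> [6, 2, 98, -12, -41]
6. ADD -> [6, 2, 98, -53]
7. DUP -> [6, 2, 98, -53, -53]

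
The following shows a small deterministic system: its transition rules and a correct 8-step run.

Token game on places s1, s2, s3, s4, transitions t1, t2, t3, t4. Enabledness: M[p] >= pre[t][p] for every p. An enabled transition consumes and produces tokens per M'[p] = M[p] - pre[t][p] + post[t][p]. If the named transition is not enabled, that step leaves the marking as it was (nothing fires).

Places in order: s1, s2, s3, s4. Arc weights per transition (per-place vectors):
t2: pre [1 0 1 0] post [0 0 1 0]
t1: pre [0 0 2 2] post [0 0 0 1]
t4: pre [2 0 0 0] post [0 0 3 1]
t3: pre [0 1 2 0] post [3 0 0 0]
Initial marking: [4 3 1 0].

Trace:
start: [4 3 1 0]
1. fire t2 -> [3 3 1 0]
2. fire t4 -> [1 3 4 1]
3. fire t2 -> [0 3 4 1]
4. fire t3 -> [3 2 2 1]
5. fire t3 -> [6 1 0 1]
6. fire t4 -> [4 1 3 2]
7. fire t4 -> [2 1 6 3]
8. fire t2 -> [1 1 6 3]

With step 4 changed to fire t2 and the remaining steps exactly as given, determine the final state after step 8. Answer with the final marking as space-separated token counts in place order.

(re-executing from step 4 with the substitution; state before step 4: [0 3 4 1])
4. fire t2 -> [0 3 4 1]
5. fire t3 -> [3 2 2 1]
6. fire t4 -> [1 2 5 2]
7. fire t4 -> [1 2 5 2]
8. fire t2 -> [0 2 5 2]

0 2 5 2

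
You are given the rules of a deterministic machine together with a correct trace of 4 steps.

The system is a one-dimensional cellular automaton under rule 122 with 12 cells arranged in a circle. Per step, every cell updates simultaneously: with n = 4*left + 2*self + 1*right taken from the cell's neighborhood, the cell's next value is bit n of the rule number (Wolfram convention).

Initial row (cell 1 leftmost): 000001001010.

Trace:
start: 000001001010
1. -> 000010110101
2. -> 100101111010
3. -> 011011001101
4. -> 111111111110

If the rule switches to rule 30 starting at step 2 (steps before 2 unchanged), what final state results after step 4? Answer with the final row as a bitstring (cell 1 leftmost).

(re-executing steps 2..4 under rule 30; state before step 2: 000010110101)
2. -> 100110100101
3. -> 011100111101
4. -> 010011100001

010011100001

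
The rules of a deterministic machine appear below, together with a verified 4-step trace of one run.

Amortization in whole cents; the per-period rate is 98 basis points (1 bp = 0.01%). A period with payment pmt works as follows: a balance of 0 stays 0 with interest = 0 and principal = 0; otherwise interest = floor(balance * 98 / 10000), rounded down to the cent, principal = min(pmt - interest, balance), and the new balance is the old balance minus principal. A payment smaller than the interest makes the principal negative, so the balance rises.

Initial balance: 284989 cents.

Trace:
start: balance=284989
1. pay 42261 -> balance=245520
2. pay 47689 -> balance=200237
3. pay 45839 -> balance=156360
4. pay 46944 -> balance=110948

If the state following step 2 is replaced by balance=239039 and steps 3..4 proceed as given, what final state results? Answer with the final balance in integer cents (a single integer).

state after step 2 := balance=239039
3. pay 45839 -> balance=195542
4. pay 46944 -> balance=150514

150514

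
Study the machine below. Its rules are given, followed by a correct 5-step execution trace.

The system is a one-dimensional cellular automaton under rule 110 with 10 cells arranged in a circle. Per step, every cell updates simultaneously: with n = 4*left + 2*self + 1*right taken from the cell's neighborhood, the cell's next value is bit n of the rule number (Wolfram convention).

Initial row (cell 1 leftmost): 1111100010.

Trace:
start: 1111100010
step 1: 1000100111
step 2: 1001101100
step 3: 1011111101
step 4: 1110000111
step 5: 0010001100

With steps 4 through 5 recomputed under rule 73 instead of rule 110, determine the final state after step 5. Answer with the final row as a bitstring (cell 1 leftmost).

(re-executing steps 4..5 under rule 73; state before step 4: 1011111101)
step 4: 1010000101
step 5: 1000110001

1000110001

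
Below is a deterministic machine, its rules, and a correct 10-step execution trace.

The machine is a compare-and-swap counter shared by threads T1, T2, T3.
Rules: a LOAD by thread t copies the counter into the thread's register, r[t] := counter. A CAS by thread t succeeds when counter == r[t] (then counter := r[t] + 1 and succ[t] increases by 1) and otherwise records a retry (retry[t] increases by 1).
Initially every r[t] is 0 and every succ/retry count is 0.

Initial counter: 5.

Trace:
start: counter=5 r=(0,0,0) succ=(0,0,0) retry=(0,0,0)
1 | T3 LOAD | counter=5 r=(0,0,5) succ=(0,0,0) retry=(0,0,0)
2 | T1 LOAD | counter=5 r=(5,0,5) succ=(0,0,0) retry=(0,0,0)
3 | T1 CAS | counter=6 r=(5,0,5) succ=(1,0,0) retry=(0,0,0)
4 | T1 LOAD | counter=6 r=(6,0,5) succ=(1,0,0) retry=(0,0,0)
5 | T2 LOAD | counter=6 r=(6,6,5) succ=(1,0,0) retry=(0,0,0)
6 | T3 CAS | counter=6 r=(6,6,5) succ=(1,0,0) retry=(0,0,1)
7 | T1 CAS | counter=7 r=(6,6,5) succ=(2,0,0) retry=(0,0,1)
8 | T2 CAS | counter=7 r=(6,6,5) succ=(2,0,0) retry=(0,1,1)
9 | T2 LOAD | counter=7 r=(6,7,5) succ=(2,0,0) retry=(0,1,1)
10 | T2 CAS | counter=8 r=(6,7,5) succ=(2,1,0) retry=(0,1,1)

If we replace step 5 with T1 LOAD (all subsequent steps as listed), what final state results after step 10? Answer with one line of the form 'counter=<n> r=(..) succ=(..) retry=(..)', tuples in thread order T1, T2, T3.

counter=8 r=(6,7,5) succ=(2,1,0) retry=(0,1,1)

(re-executing from step 5 with the substitution; state before step 5: counter=6 r=(6,0,5) succ=(1,0,0) retry=(0,0,0))
5 | T1 LOAD | counter=6 r=(6,0,5) succ=(1,0,0) retry=(0,0,0)
6 | T3 CAS | counter=6 r=(6,0,5) succ=(1,0,0) retry=(0,0,1)
7 | T1 CAS | counter=7 r=(6,0,5) succ=(2,0,0) retry=(0,0,1)
8 | T2 CAS | counter=7 r=(6,0,5) succ=(2,0,0) retry=(0,1,1)
9 | T2 LOAD | counter=7 r=(6,7,5) succ=(2,0,0) retry=(0,1,1)
10 | T2 CAS | counter=8 r=(6,7,5) succ=(2,1,0) retry=(0,1,1)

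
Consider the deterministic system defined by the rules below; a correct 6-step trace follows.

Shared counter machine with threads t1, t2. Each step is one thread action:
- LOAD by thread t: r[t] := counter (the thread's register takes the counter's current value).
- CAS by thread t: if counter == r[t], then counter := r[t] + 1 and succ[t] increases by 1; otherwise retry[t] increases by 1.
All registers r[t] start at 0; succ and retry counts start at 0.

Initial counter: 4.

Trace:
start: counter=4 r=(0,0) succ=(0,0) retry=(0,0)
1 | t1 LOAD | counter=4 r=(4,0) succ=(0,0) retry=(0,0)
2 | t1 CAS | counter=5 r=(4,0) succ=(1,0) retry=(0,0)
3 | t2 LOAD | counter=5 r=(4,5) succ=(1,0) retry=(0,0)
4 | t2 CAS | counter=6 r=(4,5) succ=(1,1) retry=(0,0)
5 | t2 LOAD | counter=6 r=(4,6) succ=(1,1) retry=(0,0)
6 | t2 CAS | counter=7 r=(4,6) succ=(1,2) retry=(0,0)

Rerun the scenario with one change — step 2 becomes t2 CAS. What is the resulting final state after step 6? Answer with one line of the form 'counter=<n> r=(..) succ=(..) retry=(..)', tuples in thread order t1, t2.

counter=6 r=(4,5) succ=(0,2) retry=(0,1)

(re-executing from step 2 with the substitution; state before step 2: counter=4 r=(4,0) succ=(0,0) retry=(0,0))
2 | t2 CAS | counter=4 r=(4,0) succ=(0,0) retry=(0,1)
3 | t2 LOAD | counter=4 r=(4,4) succ=(0,0) retry=(0,1)
4 | t2 CAS | counter=5 r=(4,4) succ=(0,1) retry=(0,1)
5 | t2 LOAD | counter=5 r=(4,5) succ=(0,1) retry=(0,1)
6 | t2 CAS | counter=6 r=(4,5) succ=(0,2) retry=(0,1)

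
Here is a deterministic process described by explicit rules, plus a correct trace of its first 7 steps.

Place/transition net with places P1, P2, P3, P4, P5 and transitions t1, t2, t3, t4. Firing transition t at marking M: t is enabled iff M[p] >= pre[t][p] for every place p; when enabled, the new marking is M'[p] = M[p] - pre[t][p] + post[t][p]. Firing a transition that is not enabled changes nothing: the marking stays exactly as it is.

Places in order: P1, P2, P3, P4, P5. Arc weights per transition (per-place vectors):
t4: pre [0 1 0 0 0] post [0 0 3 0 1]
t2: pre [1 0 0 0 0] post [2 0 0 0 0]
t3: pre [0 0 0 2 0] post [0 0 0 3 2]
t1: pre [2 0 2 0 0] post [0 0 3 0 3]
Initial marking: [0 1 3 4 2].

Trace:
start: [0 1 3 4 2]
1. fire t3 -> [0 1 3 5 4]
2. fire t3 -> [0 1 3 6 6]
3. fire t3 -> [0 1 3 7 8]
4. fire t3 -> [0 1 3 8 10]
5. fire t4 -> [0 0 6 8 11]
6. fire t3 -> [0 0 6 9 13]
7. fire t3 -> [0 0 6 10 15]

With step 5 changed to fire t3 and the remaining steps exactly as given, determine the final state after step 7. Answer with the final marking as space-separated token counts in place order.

0 1 3 11 16

(re-executing from step 5 with the substitution; state before step 5: [0 1 3 8 10])
5. fire t3 -> [0 1 3 9 12]
6. fire t3 -> [0 1 3 10 14]
7. fire t3 -> [0 1 3 11 16]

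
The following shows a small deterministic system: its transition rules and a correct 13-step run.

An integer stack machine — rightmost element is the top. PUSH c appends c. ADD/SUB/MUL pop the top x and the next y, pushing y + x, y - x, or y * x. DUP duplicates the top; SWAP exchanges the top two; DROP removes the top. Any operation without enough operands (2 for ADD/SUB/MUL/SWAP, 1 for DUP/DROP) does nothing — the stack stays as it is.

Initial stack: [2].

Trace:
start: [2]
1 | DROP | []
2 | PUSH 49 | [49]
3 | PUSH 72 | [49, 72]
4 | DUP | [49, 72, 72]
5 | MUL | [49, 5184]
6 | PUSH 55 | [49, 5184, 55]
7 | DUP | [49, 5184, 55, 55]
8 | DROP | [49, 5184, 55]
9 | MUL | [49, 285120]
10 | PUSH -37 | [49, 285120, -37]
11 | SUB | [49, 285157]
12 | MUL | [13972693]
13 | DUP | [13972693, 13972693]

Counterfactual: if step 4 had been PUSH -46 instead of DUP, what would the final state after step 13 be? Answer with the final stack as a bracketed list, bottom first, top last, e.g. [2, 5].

[-8924027, -8924027]

(re-executing from step 4 with the substitution; state before step 4: [49, 72])
4 | PUSH -46 | [49, 72, -46]
5 | MUL | [49, -3312]
6 | PUSH 55 | [49, -3312, 55]
7 | DUP | [49, -3312, 55, 55]
8 | DROP | [49, -3312, 55]
9 | MUL | [49, -182160]
10 | PUSH -37 | [49, -182160, -37]
11 | SUB | [49, -182123]
12 | MUL | [-8924027]
13 | DUP | [-8924027, -8924027]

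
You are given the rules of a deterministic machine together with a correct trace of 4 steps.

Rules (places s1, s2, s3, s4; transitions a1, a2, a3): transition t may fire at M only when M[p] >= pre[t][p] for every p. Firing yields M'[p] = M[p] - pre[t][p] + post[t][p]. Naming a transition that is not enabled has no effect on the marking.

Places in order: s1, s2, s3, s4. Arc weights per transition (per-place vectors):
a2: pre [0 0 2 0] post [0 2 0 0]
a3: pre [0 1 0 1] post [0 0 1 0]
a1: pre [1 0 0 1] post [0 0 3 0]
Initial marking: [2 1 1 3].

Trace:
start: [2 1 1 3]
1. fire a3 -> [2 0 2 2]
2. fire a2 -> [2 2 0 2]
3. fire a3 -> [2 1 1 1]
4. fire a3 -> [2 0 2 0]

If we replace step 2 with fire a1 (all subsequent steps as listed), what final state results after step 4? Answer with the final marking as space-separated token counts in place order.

1 0 5 1

(re-executing from step 2 with the substitution; state before step 2: [2 0 2 2])
2. fire a1 -> [1 0 5 1]
3. fire a3 -> [1 0 5 1]
4. fire a3 -> [1 0 5 1]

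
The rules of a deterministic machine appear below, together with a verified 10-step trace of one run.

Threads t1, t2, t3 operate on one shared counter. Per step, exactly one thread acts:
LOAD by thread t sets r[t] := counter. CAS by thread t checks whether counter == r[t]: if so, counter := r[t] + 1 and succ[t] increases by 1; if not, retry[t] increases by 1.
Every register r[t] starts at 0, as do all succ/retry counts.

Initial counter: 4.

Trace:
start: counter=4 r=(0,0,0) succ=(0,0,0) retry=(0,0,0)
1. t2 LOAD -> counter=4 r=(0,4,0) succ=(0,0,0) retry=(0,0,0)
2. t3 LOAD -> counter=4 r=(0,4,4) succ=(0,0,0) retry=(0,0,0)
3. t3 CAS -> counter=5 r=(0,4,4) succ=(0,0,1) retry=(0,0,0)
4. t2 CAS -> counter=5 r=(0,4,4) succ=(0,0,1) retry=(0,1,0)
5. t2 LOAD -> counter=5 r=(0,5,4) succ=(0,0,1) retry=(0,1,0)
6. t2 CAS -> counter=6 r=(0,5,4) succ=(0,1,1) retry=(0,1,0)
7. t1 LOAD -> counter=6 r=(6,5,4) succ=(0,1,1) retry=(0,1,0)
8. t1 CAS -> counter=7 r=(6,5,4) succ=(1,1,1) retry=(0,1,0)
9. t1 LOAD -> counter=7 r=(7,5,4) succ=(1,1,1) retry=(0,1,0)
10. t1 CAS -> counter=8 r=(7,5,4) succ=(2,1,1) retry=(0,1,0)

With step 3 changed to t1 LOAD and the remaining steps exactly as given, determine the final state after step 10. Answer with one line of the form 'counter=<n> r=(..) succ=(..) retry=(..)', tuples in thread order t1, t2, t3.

counter=8 r=(7,5,4) succ=(2,2,0) retry=(0,0,0)

(re-executing from step 3 with the substitution; state before step 3: counter=4 r=(0,4,4) succ=(0,0,0) retry=(0,0,0))
3. t1 LOAD -> counter=4 r=(4,4,4) succ=(0,0,0) retry=(0,0,0)
4. t2 CAS -> counter=5 r=(4,4,4) succ=(0,1,0) retry=(0,0,0)
5. t2 LOAD -> counter=5 r=(4,5,4) succ=(0,1,0) retry=(0,0,0)
6. t2 CAS -> counter=6 r=(4,5,4) succ=(0,2,0) retry=(0,0,0)
7. t1 LOAD -> counter=6 r=(6,5,4) succ=(0,2,0) retry=(0,0,0)
8. t1 CAS -> counter=7 r=(6,5,4) succ=(1,2,0) retry=(0,0,0)
9. t1 LOAD -> counter=7 r=(7,5,4) succ=(1,2,0) retry=(0,0,0)
10. t1 CAS -> counter=8 r=(7,5,4) succ=(2,2,0) retry=(0,0,0)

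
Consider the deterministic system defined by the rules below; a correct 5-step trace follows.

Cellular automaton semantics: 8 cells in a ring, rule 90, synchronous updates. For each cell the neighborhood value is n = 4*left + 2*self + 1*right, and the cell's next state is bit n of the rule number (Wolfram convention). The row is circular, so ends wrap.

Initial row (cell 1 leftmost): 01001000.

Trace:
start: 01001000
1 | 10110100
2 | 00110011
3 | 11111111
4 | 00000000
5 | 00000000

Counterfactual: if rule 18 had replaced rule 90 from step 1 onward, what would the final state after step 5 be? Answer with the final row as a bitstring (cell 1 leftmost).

00110000

(re-executing steps 1..5 under rule 18; state before step 1: 01001000)
1 | 10110100
2 | 00000011
3 | 10000100
4 | 01001011
5 | 00110000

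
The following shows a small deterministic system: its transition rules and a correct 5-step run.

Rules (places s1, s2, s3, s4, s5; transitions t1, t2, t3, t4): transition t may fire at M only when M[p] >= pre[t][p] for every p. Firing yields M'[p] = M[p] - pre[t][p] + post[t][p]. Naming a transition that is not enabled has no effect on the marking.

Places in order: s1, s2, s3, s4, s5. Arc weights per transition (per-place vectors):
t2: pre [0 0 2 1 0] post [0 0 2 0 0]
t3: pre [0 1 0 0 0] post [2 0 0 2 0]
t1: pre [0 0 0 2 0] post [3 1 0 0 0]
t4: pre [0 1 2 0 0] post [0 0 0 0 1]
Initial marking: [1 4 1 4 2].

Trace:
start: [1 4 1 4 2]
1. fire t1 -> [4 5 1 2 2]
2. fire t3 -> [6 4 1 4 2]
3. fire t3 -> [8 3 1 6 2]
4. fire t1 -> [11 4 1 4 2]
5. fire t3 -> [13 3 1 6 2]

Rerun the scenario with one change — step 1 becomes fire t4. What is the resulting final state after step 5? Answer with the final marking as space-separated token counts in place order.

10 2 1 8 2

(re-executing from step 1 with the substitution; state before step 1: [1 4 1 4 2])
1. fire t4 -> [1 4 1 4 2]
2. fire t3 -> [3 3 1 6 2]
3. fire t3 -> [5 2 1 8 2]
4. fire t1 -> [8 3 1 6 2]
5. fire t3 -> [10 2 1 8 2]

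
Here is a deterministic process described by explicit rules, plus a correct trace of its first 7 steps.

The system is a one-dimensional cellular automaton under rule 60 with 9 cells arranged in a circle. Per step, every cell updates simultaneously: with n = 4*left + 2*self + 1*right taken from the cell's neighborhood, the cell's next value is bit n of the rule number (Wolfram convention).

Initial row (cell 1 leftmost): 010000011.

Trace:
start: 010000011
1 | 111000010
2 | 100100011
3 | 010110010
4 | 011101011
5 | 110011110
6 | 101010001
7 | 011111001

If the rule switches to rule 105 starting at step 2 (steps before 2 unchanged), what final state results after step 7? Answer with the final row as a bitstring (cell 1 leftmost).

(re-executing steps 2..7 under rule 105; state before step 2: 111000010)
2 | 101011001
3 | 110111001
4 | 011101001
5 | 110110000
6 | 111110110
7 | 100011111

100011111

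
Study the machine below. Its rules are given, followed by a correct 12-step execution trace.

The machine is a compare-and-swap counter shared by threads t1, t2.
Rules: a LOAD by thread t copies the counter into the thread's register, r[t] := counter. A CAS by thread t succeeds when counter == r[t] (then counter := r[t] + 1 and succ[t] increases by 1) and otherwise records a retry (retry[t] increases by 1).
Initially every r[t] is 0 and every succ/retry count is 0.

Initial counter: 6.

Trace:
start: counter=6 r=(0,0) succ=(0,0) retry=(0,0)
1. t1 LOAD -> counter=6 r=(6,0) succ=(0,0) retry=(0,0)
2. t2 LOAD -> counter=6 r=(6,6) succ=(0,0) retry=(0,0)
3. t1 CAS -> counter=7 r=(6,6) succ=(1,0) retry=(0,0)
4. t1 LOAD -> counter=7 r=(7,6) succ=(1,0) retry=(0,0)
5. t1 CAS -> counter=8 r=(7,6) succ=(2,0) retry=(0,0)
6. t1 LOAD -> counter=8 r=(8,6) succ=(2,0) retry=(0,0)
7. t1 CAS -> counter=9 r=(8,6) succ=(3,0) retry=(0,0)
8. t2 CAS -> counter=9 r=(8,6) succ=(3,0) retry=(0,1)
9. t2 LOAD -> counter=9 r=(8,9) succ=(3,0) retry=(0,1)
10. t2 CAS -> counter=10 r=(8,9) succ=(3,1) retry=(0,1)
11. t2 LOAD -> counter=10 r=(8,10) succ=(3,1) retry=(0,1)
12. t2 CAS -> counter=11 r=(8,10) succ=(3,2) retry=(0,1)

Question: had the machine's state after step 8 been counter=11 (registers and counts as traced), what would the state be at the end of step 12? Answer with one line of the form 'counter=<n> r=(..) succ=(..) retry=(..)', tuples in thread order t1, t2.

counter=13 r=(8,12) succ=(3,2) retry=(0,1)

state after step 8 := counter=11 r=(8,6) succ=(3,0) retry=(0,1)
9. t2 LOAD -> counter=11 r=(8,11) succ=(3,0) retry=(0,1)
10. t2 CAS -> counter=12 r=(8,11) succ=(3,1) retry=(0,1)
11. t2 LOAD -> counter=12 r=(8,12) succ=(3,1) retry=(0,1)
12. t2 CAS -> counter=13 r=(8,12) succ=(3,2) retry=(0,1)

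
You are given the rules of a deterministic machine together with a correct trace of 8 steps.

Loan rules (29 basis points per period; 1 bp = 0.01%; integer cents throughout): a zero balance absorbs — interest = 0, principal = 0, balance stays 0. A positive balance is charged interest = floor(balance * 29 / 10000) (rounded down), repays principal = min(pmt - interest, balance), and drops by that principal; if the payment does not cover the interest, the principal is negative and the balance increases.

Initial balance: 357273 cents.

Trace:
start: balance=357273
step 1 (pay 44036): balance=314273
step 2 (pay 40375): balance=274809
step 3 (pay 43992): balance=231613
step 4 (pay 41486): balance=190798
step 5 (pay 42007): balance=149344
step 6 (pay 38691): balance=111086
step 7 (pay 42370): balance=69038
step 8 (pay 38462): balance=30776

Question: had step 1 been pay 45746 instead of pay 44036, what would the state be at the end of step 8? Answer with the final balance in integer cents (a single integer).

29031

(re-executing from step 1 with the substitution; state before step 1: balance=357273)
step 1 (pay 45746): balance=312563
step 2 (pay 40375): balance=273094
step 3 (pay 43992): balance=229893
step 4 (pay 41486): balance=189073
step 5 (pay 42007): balance=147614
step 6 (pay 38691): balance=109351
step 7 (pay 42370): balance=67298
step 8 (pay 38462): balance=29031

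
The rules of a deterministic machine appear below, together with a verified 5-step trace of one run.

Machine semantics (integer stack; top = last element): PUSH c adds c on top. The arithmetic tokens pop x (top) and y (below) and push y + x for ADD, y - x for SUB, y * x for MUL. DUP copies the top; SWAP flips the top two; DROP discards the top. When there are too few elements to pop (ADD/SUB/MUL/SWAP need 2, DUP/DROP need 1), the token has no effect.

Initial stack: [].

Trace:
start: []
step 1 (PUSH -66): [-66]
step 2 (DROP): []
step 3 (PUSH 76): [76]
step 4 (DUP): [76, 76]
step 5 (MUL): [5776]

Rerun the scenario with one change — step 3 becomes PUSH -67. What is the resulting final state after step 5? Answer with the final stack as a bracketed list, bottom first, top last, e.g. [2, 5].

[4489]

(re-executing from step 3 with the substitution; state before step 3: [])
step 3 (PUSH -67): [-67]
step 4 (DUP): [-67, -67]
step 5 (MUL): [4489]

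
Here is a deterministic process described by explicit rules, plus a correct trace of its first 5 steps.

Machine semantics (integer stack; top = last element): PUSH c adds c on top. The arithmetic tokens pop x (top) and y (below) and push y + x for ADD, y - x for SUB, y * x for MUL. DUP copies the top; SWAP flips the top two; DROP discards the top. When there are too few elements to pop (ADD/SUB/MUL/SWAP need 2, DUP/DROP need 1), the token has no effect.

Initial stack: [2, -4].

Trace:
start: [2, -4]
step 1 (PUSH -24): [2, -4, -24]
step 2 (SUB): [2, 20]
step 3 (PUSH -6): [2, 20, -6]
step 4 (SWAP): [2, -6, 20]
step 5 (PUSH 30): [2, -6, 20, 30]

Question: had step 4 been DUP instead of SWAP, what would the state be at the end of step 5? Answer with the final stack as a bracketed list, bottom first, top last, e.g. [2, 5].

[2, 20, -6, -6, 30]

(re-executing from step 4 with the substitution; state before step 4: [2, 20, -6])
step 4 (DUP): [2, 20, -6, -6]
step 5 (PUSH 30): [2, 20, -6, -6, 30]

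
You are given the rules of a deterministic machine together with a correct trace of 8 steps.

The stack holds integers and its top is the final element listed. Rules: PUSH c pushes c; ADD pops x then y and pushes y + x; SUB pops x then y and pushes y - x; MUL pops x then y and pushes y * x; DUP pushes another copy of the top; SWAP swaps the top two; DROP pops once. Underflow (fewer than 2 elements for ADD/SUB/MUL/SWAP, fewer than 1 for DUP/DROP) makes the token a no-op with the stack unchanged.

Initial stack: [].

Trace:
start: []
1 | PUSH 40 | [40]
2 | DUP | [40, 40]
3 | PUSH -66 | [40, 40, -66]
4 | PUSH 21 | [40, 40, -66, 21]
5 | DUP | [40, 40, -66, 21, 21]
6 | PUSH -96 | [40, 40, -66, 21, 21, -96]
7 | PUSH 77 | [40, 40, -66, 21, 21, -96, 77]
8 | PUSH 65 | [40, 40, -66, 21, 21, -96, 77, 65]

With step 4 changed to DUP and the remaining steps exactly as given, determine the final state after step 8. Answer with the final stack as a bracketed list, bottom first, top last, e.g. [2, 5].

(re-executing from step 4 with the substitution; state before step 4: [40, 40, -66])
4 | DUP | [40, 40, -66, -66]
5 | DUP | [40, 40, -66, -66, -66]
6 | PUSH -96 | [40, 40, -66, -66, -66, -96]
7 | PUSH 77 | [40, 40, -66, -66, -66, -96, 77]
8 | PUSH 65 | [40, 40, -66, -66, -66, -96, 77, 65]

[40, 40, -66, -66, -66, -96, 77, 65]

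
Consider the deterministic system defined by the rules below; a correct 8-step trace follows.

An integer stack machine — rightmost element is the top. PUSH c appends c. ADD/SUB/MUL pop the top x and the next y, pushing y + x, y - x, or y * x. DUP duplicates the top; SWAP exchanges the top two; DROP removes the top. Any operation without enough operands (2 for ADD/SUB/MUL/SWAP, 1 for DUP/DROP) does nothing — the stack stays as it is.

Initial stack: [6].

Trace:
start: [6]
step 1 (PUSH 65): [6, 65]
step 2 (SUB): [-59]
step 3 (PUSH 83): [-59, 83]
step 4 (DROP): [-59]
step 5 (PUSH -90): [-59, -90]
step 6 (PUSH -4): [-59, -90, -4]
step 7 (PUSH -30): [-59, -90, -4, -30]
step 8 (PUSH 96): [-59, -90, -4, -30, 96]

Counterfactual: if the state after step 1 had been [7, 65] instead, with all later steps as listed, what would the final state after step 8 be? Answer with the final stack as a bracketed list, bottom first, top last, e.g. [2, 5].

[-58, -90, -4, -30, 96]

state after step 1 := [7, 65]
step 2 (SUB): [-58]
step 3 (PUSH 83): [-58, 83]
step 4 (DROP): [-58]
step 5 (PUSH -90): [-58, -90]
step 6 (PUSH -4): [-58, -90, -4]
step 7 (PUSH -30): [-58, -90, -4, -30]
step 8 (PUSH 96): [-58, -90, -4, -30, 96]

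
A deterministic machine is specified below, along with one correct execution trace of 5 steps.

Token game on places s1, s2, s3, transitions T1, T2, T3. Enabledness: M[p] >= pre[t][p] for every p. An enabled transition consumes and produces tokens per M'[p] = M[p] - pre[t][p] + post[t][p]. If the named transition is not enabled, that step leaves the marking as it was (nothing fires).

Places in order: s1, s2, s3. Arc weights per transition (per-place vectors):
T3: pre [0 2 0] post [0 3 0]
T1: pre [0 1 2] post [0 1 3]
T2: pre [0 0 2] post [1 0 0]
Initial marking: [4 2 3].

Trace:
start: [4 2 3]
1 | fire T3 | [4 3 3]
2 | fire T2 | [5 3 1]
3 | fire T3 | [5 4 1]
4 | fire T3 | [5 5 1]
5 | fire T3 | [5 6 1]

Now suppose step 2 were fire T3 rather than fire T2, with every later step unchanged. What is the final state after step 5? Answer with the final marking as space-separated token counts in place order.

4 7 3

(re-executing from step 2 with the substitution; state before step 2: [4 3 3])
2 | fire T3 | [4 4 3]
3 | fire T3 | [4 5 3]
4 | fire T3 | [4 6 3]
5 | fire T3 | [4 7 3]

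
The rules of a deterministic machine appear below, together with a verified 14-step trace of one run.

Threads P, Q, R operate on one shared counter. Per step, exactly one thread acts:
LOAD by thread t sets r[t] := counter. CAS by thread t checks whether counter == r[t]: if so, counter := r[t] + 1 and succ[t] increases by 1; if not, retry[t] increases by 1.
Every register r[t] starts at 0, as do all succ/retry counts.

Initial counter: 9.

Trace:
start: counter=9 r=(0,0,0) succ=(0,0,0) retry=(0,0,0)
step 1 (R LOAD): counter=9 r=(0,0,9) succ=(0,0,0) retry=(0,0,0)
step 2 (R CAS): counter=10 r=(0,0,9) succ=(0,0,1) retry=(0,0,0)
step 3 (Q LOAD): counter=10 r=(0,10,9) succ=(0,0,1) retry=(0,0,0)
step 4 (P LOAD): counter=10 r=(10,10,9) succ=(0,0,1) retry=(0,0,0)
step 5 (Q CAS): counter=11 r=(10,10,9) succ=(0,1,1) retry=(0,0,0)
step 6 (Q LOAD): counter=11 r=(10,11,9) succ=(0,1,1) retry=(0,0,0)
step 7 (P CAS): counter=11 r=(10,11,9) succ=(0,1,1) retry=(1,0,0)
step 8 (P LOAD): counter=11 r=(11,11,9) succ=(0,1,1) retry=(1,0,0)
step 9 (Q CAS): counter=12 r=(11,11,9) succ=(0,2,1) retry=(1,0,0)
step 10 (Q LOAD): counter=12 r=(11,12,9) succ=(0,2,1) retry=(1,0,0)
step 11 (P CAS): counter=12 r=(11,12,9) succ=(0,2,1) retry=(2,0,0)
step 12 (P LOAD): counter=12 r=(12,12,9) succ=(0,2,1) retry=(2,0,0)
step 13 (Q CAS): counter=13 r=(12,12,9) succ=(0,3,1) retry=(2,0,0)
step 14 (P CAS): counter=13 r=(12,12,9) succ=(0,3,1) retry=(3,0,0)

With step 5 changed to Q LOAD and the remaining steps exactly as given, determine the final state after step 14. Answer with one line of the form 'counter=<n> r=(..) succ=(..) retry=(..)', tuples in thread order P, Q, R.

(re-executing from step 5 with the substitution; state before step 5: counter=10 r=(10,10,9) succ=(0,0,1) retry=(0,0,0))
step 5 (Q LOAD): counter=10 r=(10,10,9) succ=(0,0,1) retry=(0,0,0)
step 6 (Q LOAD): counter=10 r=(10,10,9) succ=(0,0,1) retry=(0,0,0)
step 7 (P CAS): counter=11 r=(10,10,9) succ=(1,0,1) retry=(0,0,0)
step 8 (P LOAD): counter=11 r=(11,10,9) succ=(1,0,1) retry=(0,0,0)
step 9 (Q CAS): counter=11 r=(11,10,9) succ=(1,0,1) retry=(0,1,0)
step 10 (Q LOAD): counter=11 r=(11,11,9) succ=(1,0,1) retry=(0,1,0)
step 11 (P CAS): counter=12 r=(11,11,9) succ=(2,0,1) retry=(0,1,0)
step 12 (P LOAD): counter=12 r=(12,11,9) succ=(2,0,1) retry=(0,1,0)
step 13 (Q CAS): counter=12 r=(12,11,9) succ=(2,0,1) retry=(0,2,0)
step 14 (P CAS): counter=13 r=(12,11,9) succ=(3,0,1) retry=(0,2,0)

counter=13 r=(12,11,9) succ=(3,0,1) retry=(0,2,0)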